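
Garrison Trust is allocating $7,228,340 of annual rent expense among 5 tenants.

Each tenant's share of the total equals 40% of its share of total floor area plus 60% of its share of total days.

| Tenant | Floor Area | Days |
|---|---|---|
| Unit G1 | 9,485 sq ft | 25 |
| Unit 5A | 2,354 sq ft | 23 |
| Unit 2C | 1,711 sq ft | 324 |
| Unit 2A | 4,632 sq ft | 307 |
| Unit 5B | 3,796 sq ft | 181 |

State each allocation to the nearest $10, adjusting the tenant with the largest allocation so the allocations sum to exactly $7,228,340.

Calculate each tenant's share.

Unit G1: $1,373,880 | Unit 5A: $425,670 | Unit 2C: $1,859,030 | Unit 2A: $2,157,590 | Unit 5B: $1,412,170

Floor area total 21,978; days total 860.
Blended shares (40% floor area + 60% days): Unit G1 0.1901; Unit 5A 0.0589; Unit 2C 0.2572; Unit 2A 0.2985; Unit 5B 0.1954.
Proportional shares: Unit G1 1,373,883.59; Unit 5A 425,672.28; Unit 2C 1,859,033.22; Unit 2A 2,157,576.59; Unit 5B 1,412,174.32.
Rounded to nearest $10: Unit G1 $1,373,880; Unit 5A $425,670; Unit 2C $1,859,030; Unit 2A $2,157,580; Unit 5B $1,412,170. Sum = $7,228,330.
Difference $7,228,340 − $7,228,330 = +$10 applied to largest allocation (Unit 2A): Unit 2A becomes $2,157,590.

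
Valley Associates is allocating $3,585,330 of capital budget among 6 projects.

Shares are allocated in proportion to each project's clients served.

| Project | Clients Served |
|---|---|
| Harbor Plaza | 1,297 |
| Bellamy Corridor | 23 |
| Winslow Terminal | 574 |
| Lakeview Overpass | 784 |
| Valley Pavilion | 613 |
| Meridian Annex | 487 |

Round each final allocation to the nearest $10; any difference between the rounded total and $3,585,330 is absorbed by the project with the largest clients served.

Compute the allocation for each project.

Harbor Plaza: $1,230,850 | Bellamy Corridor: $21,830 | Winslow Terminal: $544,730 | Lakeview Overpass: $744,020 | Valley Pavilion: $581,740 | Meridian Annex: $462,160

Combined clients served = 3,778.
Proportional shares: Harbor Plaza 1,297/3,778 × $3,585,330 = 1,230,855.75; Bellamy Corridor 23/3,778 × $3,585,330 = 21,827.05; Winslow Terminal 574/3,778 × $3,585,330 = 544,727.22; Lakeview Overpass 784/3,778 × $3,585,330 = 744,017.66; Valley Pavilion 613/3,778 × $3,585,330 = 581,738.30; Meridian Annex 487/3,778 × $3,585,330 = 462,164.03.
After rounding ($10): Harbor Plaza $1,230,860; Bellamy Corridor $21,830; Winslow Terminal $544,730; Lakeview Overpass $744,020; Valley Pavilion $581,740; Meridian Annex $462,160. Sum = $3,585,340.
Difference $3,585,330 − $3,585,340 = −$10 applied to largest clients served (Harbor Plaza): Harbor Plaza becomes $1,230,850.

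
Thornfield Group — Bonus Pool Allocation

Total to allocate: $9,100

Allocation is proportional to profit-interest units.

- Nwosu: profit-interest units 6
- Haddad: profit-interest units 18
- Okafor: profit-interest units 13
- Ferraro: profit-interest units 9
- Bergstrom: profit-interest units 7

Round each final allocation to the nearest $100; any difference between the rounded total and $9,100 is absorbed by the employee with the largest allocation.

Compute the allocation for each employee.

Sum of profit-interest units: 53.
Raw shares: Nwosu 6/53 × $9,100 = 1,030.19; Haddad 18/53 × $9,100 = 3,090.57; Okafor 13/53 × $9,100 = 2,232.08; Ferraro 9/53 × $9,100 = 1,545.28; Bergstrom 7/53 × $9,100 = 1,201.89.
At nearest $100: Nwosu $1,000; Haddad $3,100; Okafor $2,200; Ferraro $1,500; Bergstrom $1,200. Sum = $9,000.
Difference $9,100 − $9,000 = +$100 applied to largest allocation (Haddad): Haddad becomes $3,200.

Nwosu: $1,000 · Haddad: $3,200 · Okafor: $2,200 · Ferraro: $1,500 · Bergstrom: $1,200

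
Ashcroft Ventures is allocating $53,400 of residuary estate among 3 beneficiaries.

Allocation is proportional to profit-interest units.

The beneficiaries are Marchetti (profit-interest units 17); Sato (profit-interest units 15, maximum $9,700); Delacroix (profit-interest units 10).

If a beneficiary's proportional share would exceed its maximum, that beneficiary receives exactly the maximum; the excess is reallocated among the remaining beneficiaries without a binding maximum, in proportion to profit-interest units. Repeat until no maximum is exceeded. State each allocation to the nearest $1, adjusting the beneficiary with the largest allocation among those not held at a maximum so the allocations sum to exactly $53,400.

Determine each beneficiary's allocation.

Profit-interest units total: 42.
Unconstrained shares: Marchetti 21,614.29; Sato 19,071.43; Delacroix 12,714.29.
Capped: Sato ($9,700); balance $43,700 reallocated over remaining profit-interest units 27.
Remaining shares: Marchetti 27,514.81 → $27,515; Delacroix 16,185.19 → $16,185.

Marchetti: $27,515 | Sato: $9,700 | Delacroix: $16,185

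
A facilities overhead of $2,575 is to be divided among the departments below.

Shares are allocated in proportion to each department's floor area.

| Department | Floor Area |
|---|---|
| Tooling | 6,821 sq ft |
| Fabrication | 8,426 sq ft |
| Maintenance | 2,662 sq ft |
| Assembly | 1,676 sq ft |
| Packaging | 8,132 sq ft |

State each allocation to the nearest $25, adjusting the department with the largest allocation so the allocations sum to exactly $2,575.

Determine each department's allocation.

Tooling: $625; Fabrication: $800; Maintenance: $250; Assembly: $150; Packaging: $750

Total floor area = 27,717.
Unrounded shares: Tooling 6,821/27,717 × $2,575 = 633.69; Fabrication 8,426/27,717 × $2,575 = 782.80; Maintenance 2,662/27,717 × $2,575 = 247.31; Assembly 1,676/27,717 × $2,575 = 155.71; Packaging 8,132/27,717 × $2,575 = 755.49.
Rounded to nearest $25: Tooling $625; Fabrication $775; Maintenance $250; Assembly $150; Packaging $750. Sum = $2,550.
Difference $2,575 − $2,550 = +$25 applied to largest allocation (Fabrication): Fabrication becomes $800.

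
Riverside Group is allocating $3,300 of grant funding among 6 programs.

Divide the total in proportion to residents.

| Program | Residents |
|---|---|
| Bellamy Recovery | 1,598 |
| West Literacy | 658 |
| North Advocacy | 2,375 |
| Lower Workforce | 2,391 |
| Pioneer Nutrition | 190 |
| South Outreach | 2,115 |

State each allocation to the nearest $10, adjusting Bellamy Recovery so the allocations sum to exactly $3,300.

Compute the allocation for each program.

Sum of residents: 9,327.
Proportional shares: Bellamy Recovery 1,598/9,327 × $3,300 = 565.39; West Literacy 658/9,327 × $3,300 = 232.81; North Advocacy 2,375/9,327 × $3,300 = 840.30; Lower Workforce 2,391/9,327 × $3,300 = 845.96; Pioneer Nutrition 190/9,327 × $3,300 = 67.22; South Outreach 2,115/9,327 × $3,300 = 748.31.
After rounding ($10): Bellamy Recovery $570; West Literacy $230; North Advocacy $840; Lower Workforce $850; Pioneer Nutrition $70; South Outreach $750. Sum = $3,310.
Difference $3,300 − $3,310 = −$10 applied to Bellamy Recovery: Bellamy Recovery becomes $560.

Bellamy Recovery: $560 | West Literacy: $230 | North Advocacy: $840 | Lower Workforce: $850 | Pioneer Nutrition: $70 | South Outreach: $750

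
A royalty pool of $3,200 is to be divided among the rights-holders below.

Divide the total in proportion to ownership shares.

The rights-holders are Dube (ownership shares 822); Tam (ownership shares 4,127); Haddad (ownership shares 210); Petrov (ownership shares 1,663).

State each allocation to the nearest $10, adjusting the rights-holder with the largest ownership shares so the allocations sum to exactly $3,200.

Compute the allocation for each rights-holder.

Combined ownership shares = 822 + 4,127 + 210 + 1,663 = 6,822.
Raw shares: Dube 385.58; Tam 1,935.85; Haddad 98.50; Petrov 780.06.
After rounding ($10): Dube $390; Tam $1,940; Haddad $100; Petrov $780. Sum = $3,210.
Difference $3,200 − $3,210 = −$10 applied to largest ownership shares (Tam): Tam becomes $1,930.

Dube: $390 | Tam: $1,930 | Haddad: $100 | Petrov: $780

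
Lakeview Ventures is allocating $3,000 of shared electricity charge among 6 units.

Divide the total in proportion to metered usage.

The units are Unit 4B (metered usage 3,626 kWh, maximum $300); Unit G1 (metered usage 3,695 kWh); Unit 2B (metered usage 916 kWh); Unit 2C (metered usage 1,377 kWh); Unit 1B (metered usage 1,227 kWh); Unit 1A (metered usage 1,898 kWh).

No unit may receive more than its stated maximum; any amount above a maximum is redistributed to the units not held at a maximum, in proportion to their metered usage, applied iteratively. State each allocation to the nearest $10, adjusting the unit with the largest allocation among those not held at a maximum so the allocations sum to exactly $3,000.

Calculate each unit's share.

Metered usage total: 12,739.
Unconstrained shares: Unit 4B 853.91; Unit G1 870.16; Unit 2B 215.72; Unit 2C 324.28; Unit 1B 288.96; Unit 1A 446.97.
Capped: Unit 4B ($300); balance $2,700 reallocated over remaining metered usage 9,113.
Shares after redistribution: Unit G1 1,094.75 → $1,090; Unit 2B 271.39 → $270; Unit 2C 407.98 → $410; Unit 1B 363.54 → $360; Unit 1A 562.34 → $560.
Rounding difference +$10 applied to Unit G1 → $1,100.

Unit 4B: $300 | Unit G1: $1,100 | Unit 2B: $270 | Unit 2C: $410 | Unit 1B: $360 | Unit 1A: $560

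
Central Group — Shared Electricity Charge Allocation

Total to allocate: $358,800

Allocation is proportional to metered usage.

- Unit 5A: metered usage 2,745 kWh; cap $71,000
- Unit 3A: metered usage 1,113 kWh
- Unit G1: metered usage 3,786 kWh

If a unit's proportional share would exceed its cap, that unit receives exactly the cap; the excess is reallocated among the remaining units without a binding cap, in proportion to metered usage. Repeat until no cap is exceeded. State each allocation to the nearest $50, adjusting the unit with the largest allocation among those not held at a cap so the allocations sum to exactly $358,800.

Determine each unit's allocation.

Total metered usage = 7,644.
Unconstrained shares: Unit 5A 128,846.94; Unit 3A 52,242.86; Unit G1 177,710.20.
Capped: Unit 5A ($71,000); residual $287,800 reallocated over remaining metered usage 4,899.
Redistributed shares: Unit 3A 65,385.06 → $65,400; Unit G1 222,414.94 → $222,400.

Unit 5A: $71,000; Unit 3A: $65,400; Unit G1: $222,400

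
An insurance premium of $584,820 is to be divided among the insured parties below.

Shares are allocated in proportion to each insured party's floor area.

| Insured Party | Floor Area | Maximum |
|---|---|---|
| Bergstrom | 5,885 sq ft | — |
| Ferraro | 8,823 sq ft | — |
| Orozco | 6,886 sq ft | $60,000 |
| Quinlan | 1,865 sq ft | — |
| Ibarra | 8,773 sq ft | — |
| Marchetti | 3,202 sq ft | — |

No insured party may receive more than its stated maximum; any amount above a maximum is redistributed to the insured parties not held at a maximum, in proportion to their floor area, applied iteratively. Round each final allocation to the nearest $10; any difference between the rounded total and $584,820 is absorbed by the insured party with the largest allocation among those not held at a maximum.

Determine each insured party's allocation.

Sum of floor area: 35,434.
Proportional shares (ignoring caps): Bergstrom 97,128.91; Ferraro 145,619.09; Orozco 113,649.90; Quinlan 30,780.87; Ibarra 144,793.87; Marchetti 52,847.37.
Cap binds for Orozco ($60,000); balance $524,820 reallocated over remaining floor area 28,548.
Remaining shares: Bergstrom 108,188.51 → $108,190; Ferraro 162,200.04 → $162,200; Quinlan 34,285.74 → $34,290; Ibarra 161,280.86 → $161,280; Marchetti 58,864.85 → $58,860.

Bergstrom: $108,190 | Ferraro: $162,200 | Orozco: $60,000 | Quinlan: $34,290 | Ibarra: $161,280 | Marchetti: $58,860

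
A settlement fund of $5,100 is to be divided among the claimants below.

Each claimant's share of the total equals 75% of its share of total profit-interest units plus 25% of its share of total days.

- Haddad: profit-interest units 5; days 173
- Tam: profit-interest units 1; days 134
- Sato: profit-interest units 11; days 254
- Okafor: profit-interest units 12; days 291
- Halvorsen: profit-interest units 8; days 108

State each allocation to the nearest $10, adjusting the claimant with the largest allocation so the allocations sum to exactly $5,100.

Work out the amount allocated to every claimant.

Totals — profit-interest units 37, days 960.
Combined weights (75% profit-interest units + 25% days): Haddad 0.1464; Tam 0.0552; Sato 0.2891; Okafor 0.3190; Halvorsen 0.1903.
Pro-rata amounts: Haddad 746.66; Tam 281.35; Sato 1,474.51; Okafor 1,627.02; Halvorsen 970.46.
Rounded to nearest $10: Haddad $750; Tam $280; Sato $1,470; Okafor $1,630; Halvorsen $970. Sum = $5,100.
No rounding difference to absorb.

Haddad: $750; Tam: $280; Sato: $1,470; Okafor: $1,630; Halvorsen: $970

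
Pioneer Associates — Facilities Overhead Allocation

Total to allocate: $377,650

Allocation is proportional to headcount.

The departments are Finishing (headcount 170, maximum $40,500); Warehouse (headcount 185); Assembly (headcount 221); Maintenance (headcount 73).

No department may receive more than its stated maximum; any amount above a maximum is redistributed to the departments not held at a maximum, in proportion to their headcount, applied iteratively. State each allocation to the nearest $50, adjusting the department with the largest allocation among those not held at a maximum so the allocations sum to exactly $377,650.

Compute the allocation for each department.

Finishing: $40,500 · Warehouse: $130,200 · Assembly: $155,550 · Maintenance: $51,400

Combined headcount = 649.
Pro-rata shares before constraints: Finishing 98,922.19; Warehouse 107,650.62; Assembly 128,598.84; Maintenance 42,478.35.
Capped: Finishing ($40,500); residual $337,150 reallocated over remaining headcount 479.
Shares after redistribution: Warehouse 130,214.51 → $130,200; Assembly 155,553.55 → $155,550; Maintenance 51,381.94 → $51,400.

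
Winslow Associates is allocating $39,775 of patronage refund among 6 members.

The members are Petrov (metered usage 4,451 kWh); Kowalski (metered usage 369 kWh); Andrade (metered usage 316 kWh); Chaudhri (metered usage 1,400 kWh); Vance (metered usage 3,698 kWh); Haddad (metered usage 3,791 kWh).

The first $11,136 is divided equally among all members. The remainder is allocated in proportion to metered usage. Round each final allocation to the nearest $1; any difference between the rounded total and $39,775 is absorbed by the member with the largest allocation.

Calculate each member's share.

Petrov: $10,946; Kowalski: $2,609; Andrade: $2,501; Chaudhri: $4,715; Vance: $9,407; Haddad: $9,597

First tranche $11,136 split equally: $1,856 each.
Remainder $28,639 by metered usage (total 14,025): Petrov 9,088.93 → $9,089; Kowalski 753.497 → $753; Andrade 645.27 → $645; Chaudhri 2,858.80 → $2,859; Vance 7,551.30 → $7,551; Haddad 7,741.21 → $7,741.
Rounding difference +$1 on remainder applied to Petrov.
Totals: Petrov $1,856 + $9,090 = $10,946; Kowalski $1,856 + $753 = $2,609; Andrade $1,856 + $645 = $2,501; Chaudhri $1,856 + $2,859 = $4,715; Vance $1,856 + $7,551 = $9,407; Haddad $1,856 + $7,741 = $9,597.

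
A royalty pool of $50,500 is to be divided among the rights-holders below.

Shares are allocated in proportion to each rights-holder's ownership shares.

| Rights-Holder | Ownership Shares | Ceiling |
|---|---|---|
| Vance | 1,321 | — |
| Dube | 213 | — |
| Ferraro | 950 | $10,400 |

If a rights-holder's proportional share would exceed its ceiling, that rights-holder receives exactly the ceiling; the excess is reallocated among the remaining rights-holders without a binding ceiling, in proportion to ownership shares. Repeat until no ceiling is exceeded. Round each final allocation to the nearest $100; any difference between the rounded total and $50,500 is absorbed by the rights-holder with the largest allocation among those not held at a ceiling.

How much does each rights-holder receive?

Ownership shares total: 2,484.
Unconstrained shares: Vance 26,856.08; Dube 4,330.31; Ferraro 19,313.61.
Capped: Ferraro ($10,400); remaining pool $40,100 reallocated over remaining ownership shares 1,534.
Shares after redistribution: Vance 34,532.01 → $34,500; Dube 5,567.99 → $5,600.

Vance: $34,500 · Dube: $5,600 · Ferraro: $10,400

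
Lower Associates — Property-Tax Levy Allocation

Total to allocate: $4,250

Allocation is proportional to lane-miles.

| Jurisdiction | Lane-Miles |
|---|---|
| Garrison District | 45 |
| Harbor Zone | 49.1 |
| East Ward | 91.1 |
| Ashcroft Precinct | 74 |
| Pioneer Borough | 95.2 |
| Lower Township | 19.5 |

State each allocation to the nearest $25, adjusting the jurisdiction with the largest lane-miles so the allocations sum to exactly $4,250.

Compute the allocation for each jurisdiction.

Garrison District: $500 · Harbor Zone: $550 · East Ward: $1,025 · Ashcroft Precinct: $850 · Pioneer Borough: $1,100 · Lower Township: $225

Total lane-miles = 45 + 49.1 + 91.1 + 74 + 95.2 + 19.5 = 373.9.
Pro-rata amounts: Garrison District 511.50; Harbor Zone 558.10; East Ward 1,035.50; Ashcroft Precinct 841.13; Pioneer Borough 1,082.11; Lower Township 221.65.
Rounded to nearest $25: Garrison District $500; Harbor Zone $550; East Ward $1,025; Ashcroft Precinct $850; Pioneer Borough $1,075; Lower Township $225. Sum = $4,225.
Difference $4,250 − $4,225 = +$25 applied to largest lane-miles (Pioneer Borough): Pioneer Borough becomes $1,100.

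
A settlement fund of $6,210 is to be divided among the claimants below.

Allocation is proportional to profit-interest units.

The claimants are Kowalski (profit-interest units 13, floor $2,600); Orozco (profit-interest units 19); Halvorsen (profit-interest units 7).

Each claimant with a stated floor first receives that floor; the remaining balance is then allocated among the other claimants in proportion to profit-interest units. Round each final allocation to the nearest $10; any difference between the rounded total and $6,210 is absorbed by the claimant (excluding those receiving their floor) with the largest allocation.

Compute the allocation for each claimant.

Kowalski: $2,600 | Orozco: $2,640 | Halvorsen: $970

Minimums first: Kowalski $2,600. Remaining pool $3,610.
Remaining pool split over remaining profit-interest units 26: Orozco 2,638.08 → $2,640; Halvorsen 971.92 → $970.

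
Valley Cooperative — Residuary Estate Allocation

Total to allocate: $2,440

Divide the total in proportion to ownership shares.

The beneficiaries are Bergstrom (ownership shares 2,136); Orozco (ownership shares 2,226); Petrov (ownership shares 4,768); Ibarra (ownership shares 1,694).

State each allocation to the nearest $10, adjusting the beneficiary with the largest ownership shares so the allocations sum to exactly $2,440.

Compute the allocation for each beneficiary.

Combined ownership shares = 10,824.
Unrounded shares: Bergstrom 2,136/10,824 × $2,440 = 481.51; Orozco 2,226/10,824 × $2,440 = 501.80; Petrov 4,768/10,824 × $2,440 = 1,074.83; Ibarra 1,694/10,824 × $2,440 = 381.87.
At nearest $10: Bergstrom $480; Orozco $500; Petrov $1,070; Ibarra $380. Sum = $2,430.
Difference $2,440 − $2,430 = +$10 applied to largest ownership shares (Petrov): Petrov becomes $1,080.

Bergstrom: $480 · Orozco: $500 · Petrov: $1,080 · Ibarra: $380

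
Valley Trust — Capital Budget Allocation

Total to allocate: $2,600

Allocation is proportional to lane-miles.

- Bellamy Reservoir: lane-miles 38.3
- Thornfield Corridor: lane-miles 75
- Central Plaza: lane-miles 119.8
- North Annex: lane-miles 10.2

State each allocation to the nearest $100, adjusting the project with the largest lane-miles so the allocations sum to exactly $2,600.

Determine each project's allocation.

Bellamy Reservoir: $400 | Thornfield Corridor: $800 | Central Plaza: $1,300 | North Annex: $100

Combined lane-miles = 38.3 + 75 + 119.8 + 10.2 = 243.3.
Pro-rata amounts: Bellamy Reservoir 409.29; Thornfield Corridor 801.48; Central Plaza 1,280.23; North Annex 109.00.
Rounded to nearest $100: Bellamy Reservoir $400; Thornfield Corridor $800; Central Plaza $1,300; North Annex $100. Sum = $2,600.
No rounding difference to absorb.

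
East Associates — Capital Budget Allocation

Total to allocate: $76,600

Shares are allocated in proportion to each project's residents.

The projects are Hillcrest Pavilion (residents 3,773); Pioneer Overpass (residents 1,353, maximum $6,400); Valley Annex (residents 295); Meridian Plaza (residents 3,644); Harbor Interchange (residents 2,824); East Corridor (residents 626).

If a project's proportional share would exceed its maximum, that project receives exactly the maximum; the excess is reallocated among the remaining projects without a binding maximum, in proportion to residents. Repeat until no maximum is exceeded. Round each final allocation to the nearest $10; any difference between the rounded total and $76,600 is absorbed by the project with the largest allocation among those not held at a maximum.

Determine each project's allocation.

Combined residents = 12,515.
Pro-rata shares before constraints: Hillcrest Pavilion 23,093.23; Pioneer Overpass 8,281.25; Valley Annex 1,805.59; Meridian Plaza 22,303.67; Harbor Interchange 17,284.73; East Corridor 3,831.53.
Cap binds for Pioneer Overpass ($6,400); residual $70,200 reallocated over remaining residents 11,162.
Shares after redistribution: Hillcrest Pavilion 23,729.13 → $23,730; Valley Annex 1,855.31 → $1,860; Meridian Plaza 22,917.83 → $22,920; Harbor Interchange 17,760.69 → $17,760; East Corridor 3,937.04 → $3,940.
Rounding difference −$10 applied to Hillcrest Pavilion → $23,720.

Hillcrest Pavilion: $23,720 · Pioneer Overpass: $6,400 · Valley Annex: $1,860 · Meridian Plaza: $22,920 · Harbor Interchange: $17,760 · East Corridor: $3,940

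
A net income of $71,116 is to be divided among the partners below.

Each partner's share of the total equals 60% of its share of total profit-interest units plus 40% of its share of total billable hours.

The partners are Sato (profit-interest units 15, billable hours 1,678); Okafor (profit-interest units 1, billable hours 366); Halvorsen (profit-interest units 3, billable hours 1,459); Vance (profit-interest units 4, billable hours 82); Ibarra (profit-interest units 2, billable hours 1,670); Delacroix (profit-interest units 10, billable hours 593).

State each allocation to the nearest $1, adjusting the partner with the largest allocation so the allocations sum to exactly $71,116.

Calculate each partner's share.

Profit-interest units total 35; billable hours total 5,848.
Blended shares (60% profit-interest units + 40% billable hours): Sato 0.3719; Okafor 0.0422; Halvorsen 0.1512; Vance 0.0742; Ibarra 0.1485; Delacroix 0.2120.
Unrounded shares: Sato 26,449.26; Okafor 2,999.46; Halvorsen 10,754.40; Vance 5,275.40; Ibarra 10,561.64; Delacroix 15,075.84.
At nearest $1: Sato $26,449; Okafor $2,999; Halvorsen $10,754; Vance $5,275; Ibarra $10,562; Delacroix $15,076. Sum = $71,115.
Difference $71,116 − $71,115 = +$1 applied to largest allocation (Sato): Sato becomes $26,450.

Sato: $26,450; Okafor: $2,999; Halvorsen: $10,754; Vance: $5,275; Ibarra: $10,562; Delacroix: $15,076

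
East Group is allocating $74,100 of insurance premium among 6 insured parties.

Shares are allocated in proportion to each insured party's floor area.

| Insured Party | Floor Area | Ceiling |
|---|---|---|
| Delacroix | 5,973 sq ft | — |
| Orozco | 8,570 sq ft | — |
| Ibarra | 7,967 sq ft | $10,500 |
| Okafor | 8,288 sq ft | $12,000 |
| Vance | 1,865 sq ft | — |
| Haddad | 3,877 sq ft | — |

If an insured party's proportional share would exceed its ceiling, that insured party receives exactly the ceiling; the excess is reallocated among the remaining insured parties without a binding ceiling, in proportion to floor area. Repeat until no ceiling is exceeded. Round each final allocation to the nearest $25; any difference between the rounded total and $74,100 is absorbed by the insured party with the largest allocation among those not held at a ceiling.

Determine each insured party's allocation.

Delacroix: $15,200 | Orozco: $21,800 | Ibarra: $10,500 | Okafor: $12,000 | Vance: $4,750 | Haddad: $9,850

Total floor area = 36,540.
Pro-rata shares before constraints: Delacroix 12,112.73; Orozco 17,379.23; Ibarra 16,156.40; Okafor 16,807.36; Vance 3,782.06; Haddad 7,862.22.
Cap binds for Ibarra ($10,500), Okafor ($12,000); remaining pool $51,600 reallocated over remaining floor area 20,285.
Remaining shares: Delacroix 15,193.83 → $15,200; Orozco 21,799.95 → $21,800; Vance 4,744.10 → $4,750; Haddad 9,862.12 → $9,850.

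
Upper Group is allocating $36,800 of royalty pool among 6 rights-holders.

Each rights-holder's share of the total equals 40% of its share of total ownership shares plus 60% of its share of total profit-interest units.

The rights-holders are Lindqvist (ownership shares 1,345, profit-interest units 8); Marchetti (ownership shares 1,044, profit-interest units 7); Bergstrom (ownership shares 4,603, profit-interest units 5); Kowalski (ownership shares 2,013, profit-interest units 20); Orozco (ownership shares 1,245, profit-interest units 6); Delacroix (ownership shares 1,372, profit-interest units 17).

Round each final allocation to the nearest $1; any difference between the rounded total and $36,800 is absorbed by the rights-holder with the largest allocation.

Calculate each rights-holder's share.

Lindqvist: $4,507 | Marchetti: $3,776 | Bergstrom: $7,582 | Kowalski: $9,559 | Orozco: $3,680 | Delacroix: $7,696

Ownership shares total 11,622; profit-interest units total 63.
Composite weights (40% ownership shares + 60% profit-interest units): Lindqvist 0.1225; Marchetti 0.1026; Bergstrom 0.2060; Kowalski 0.2598; Orozco 0.1000; Delacroix 0.2091.
Unrounded shares: Lindqvist 4,507.34; Marchetti 3,775.63; Bergstrom 7,582.37; Kowalski 9,559.12; Orozco 3,679.73; Delacroix 7,695.82.
At nearest $1: Lindqvist $4,507; Marchetti $3,776; Bergstrom $7,582; Kowalski $9,559; Orozco $3,680; Delacroix $7,696. Sum = $36,800.
No rounding difference to absorb.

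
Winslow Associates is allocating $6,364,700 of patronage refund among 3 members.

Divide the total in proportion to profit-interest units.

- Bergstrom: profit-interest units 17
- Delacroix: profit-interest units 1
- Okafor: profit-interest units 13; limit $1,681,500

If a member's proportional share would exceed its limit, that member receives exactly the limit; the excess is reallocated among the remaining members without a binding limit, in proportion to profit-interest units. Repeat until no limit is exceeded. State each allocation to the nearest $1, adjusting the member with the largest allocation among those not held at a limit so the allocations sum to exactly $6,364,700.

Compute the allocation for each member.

Sum of profit-interest units: 31.
Unconstrained shares: Bergstrom 3,490,319.35; Delacroix 205,312.90; Okafor 2,669,067.74.
Capped: Okafor ($1,681,500); balance $4,683,200 reallocated over remaining profit-interest units 18.
Redistributed shares: Bergstrom 4,423,022.22 → $4,423,022; Delacroix 260,177.78 → $260,178.

Bergstrom: $4,423,022; Delacroix: $260,178; Okafor: $1,681,500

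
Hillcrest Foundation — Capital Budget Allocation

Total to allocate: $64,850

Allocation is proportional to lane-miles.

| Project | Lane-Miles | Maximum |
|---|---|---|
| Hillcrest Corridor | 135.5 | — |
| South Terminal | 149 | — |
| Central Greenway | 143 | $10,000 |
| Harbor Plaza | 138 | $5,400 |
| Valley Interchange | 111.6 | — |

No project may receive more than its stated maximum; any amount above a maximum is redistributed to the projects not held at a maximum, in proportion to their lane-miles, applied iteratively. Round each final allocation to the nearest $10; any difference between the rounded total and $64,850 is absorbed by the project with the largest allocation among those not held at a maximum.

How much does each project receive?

Hillcrest Corridor: $16,920 · South Terminal: $18,600 · Central Greenway: $10,000 · Harbor Plaza: $5,400 · Valley Interchange: $13,930

Total lane-miles = 677.1.
Unconstrained shares: Hillcrest Corridor 12,977.66; South Terminal 14,270.64; Central Greenway 13,695.98; Harbor Plaza 13,217.10; Valley Interchange 10,688.61.
Cap binds for Central Greenway ($10,000), Harbor Plaza ($5,400); residual $49,450 reallocated over remaining lane-miles 396.1.
Remaining shares: Hillcrest Corridor 16,916.12 → $16,920; South Terminal 18,601.49 → $18,600; Valley Interchange 13,932.39 → $13,930.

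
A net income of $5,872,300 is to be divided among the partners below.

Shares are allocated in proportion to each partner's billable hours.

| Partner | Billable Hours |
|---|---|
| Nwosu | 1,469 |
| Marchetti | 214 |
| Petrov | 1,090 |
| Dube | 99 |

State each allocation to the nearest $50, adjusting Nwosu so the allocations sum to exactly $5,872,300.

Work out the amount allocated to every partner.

Sum of billable hours: 2,872.
Pro-rata amounts: Nwosu 1,469/2,872 × $5,872,300 = 3,003,624.20; Marchetti 214/2,872 × $5,872,300 = 437,559.96; Petrov 1,090/2,872 × $5,872,300 = 2,228,693.25; Dube 99/2,872 × $5,872,300 = 202,422.60.
At nearest $50: Nwosu $3,003,600; Marchetti $437,550; Petrov $2,228,700; Dube $202,400. Sum = $5,872,250.
Difference $5,872,300 − $5,872,250 = +$50 applied to Nwosu: Nwosu becomes $3,003,650.

Nwosu: $3,003,650; Marchetti: $437,550; Petrov: $2,228,700; Dube: $202,400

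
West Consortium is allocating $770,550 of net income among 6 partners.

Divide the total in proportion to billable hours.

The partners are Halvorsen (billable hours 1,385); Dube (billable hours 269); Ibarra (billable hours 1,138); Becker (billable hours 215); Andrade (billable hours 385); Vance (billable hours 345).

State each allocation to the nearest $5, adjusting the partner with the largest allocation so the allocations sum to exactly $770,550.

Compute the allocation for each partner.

Halvorsen: $285,585 | Dube: $55,465 | Ibarra: $234,650 | Becker: $44,330 | Andrade: $79,385 | Vance: $71,135

Total billable hours = 3,737.
Proportional shares: Halvorsen 1,385/3,737 × $770,550 = 285,579.81; Dube 269/3,737 × $770,550 = 55,466.40; Ibarra 1,138/3,737 × $770,550 = 234,649.69; Becker 215/3,737 × $770,550 = 44,331.88; Andrade 385/3,737 × $770,550 = 79,385.00; Vance 345/3,737 × $770,550 = 71,137.21.
After rounding ($5): Halvorsen $285,580; Dube $55,465; Ibarra $234,650; Becker $44,330; Andrade $79,385; Vance $71,135. Sum = $770,545.
Difference $770,550 − $770,545 = +$5 applied to largest allocation (Halvorsen): Halvorsen becomes $285,585.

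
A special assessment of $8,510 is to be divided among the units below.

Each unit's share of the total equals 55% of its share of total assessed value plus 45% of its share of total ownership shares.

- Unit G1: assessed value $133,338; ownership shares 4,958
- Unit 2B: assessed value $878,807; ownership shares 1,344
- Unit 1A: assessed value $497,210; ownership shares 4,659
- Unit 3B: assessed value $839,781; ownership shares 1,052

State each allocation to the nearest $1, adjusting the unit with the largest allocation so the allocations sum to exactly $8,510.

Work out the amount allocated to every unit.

Totals — assessed value 2,349,136, ownership shares 12,013.
Blended shares (55% assessed value + 45% ownership shares): Unit G1 0.2169; Unit 2B 0.2561; Unit 1A 0.2909; Unit 3B 0.2360.
Proportional shares: Unit G1 1,846.18; Unit 2B 2,179.41; Unit 1A 2,475.85; Unit 3B 2,008.56.
Rounded to nearest $1: Unit G1 $1,846; Unit 2B $2,179; Unit 1A $2,476; Unit 3B $2,009. Sum = $8,510.
Sum already equals the total — no adjustment.

Unit G1: $1,846 · Unit 2B: $2,179 · Unit 1A: $2,476 · Unit 3B: $2,009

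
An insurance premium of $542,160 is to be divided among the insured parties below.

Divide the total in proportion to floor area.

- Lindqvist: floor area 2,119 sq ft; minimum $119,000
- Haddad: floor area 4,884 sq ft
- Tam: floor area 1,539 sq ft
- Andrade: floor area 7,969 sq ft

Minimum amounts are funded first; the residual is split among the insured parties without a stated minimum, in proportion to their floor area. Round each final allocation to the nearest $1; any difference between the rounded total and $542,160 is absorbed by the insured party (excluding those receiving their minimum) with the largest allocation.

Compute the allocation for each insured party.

Lindqvist: $119,000 | Haddad: $143,602 | Tam: $45,250 | Andrade: $234,308

Minimums first: Lindqvist $119,000. Remaining pool $423,160.
Remaining pool split over remaining floor area 14,392: Haddad 143,601.55 → $143,602; Tam 45,250.36 → $45,250; Andrade 234,308.09 → $234,308.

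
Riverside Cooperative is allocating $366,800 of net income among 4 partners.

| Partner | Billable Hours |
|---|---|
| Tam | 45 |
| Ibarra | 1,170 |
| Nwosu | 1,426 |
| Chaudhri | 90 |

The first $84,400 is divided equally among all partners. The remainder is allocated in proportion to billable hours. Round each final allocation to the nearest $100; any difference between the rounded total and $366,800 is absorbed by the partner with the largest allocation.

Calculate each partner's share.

Tam: $25,800 · Ibarra: $142,100 · Nwosu: $168,500 · Chaudhri: $30,400

First tranche $84,400 split equally: $21,100 each.
Remainder $282,400 by billable hours (total 2,731): Tam 4,653.24 → $4,700; Ibarra 120,984.25 → $121,000; Nwosu 147,456.02 → $147,500; Chaudhri 9,306.48 → $9,300.
Rounding difference −$100 on remainder applied to Nwosu.
Totals: Tam $21,100 + $4,700 = $25,800; Ibarra $21,100 + $121,000 = $142,100; Nwosu $21,100 + $147,400 = $168,500; Chaudhri $21,100 + $9,300 = $30,400.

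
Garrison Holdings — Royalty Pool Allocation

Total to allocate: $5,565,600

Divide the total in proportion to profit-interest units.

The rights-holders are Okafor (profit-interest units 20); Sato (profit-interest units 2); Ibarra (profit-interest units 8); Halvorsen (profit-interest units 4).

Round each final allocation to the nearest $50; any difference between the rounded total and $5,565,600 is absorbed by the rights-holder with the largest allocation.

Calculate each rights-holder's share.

Okafor: $3,273,850 · Sato: $327,400 · Ibarra: $1,309,550 · Halvorsen: $654,800

Sum of profit-interest units: 34.
Unrounded shares: Okafor 20/34 × $5,565,600 = 3,273,882.35; Sato 2/34 × $5,565,600 = 327,388.24; Ibarra 8/34 × $5,565,600 = 1,309,552.94; Halvorsen 4/34 × $5,565,600 = 654,776.47.
After rounding ($50): Okafor $3,273,900; Sato $327,400; Ibarra $1,309,550; Halvorsen $654,800. Sum = $5,565,650.
Difference $5,565,600 − $5,565,650 = −$50 applied to largest allocation (Okafor): Okafor becomes $3,273,850.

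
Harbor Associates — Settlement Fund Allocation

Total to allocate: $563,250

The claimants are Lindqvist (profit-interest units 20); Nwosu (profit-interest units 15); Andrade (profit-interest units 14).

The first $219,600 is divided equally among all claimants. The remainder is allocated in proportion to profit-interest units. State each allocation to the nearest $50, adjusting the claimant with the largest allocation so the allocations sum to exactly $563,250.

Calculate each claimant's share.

$219,600 shared equally gives $73,200 per claimant.
Remainder $343,650 by profit-interest units (total 49): Lindqvist 140,265.31 → $140,250; Nwosu 105,198.98 → $105,200; Andrade 98,185.71 → $98,200.
Totals: Lindqvist $73,200 + $140,250 = $213,450; Nwosu $73,200 + $105,200 = $178,400; Andrade $73,200 + $98,200 = $171,400.

Lindqvist: $213,450; Nwosu: $178,400; Andrade: $171,400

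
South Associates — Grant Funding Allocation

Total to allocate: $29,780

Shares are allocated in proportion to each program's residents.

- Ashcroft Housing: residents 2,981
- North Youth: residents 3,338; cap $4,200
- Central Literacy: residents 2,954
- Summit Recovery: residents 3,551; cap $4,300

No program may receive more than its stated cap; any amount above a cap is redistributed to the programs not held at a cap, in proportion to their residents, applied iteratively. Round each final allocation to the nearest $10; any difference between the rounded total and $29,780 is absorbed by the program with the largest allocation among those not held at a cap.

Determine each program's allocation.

Ashcroft Housing: $10,690 · North Youth: $4,200 · Central Literacy: $10,590 · Summit Recovery: $4,300

Total residents = 12,824.
Proportional shares (ignoring caps): Ashcroft Housing 6,922.50; North Youth 7,751.53; Central Literacy 6,859.80; Summit Recovery 8,246.16.
Held at cap: North Youth ($4,200), Summit Recovery ($4,300); remaining pool $21,280 reallocated over remaining residents 5,935.
Shares after redistribution: Ashcroft Housing 10,688.40 → $10,690; Central Literacy 10,591.60 → $10,590.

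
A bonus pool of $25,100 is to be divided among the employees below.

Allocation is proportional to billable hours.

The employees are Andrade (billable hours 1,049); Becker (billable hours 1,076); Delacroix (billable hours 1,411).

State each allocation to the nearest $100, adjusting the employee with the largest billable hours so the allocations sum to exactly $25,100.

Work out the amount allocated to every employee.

Combined billable hours = 3,536.
Raw shares: Andrade 1,049/3,536 × $25,100 = 7,446.24; Becker 1,076/3,536 × $25,100 = 7,637.90; Delacroix 1,411/3,536 × $25,100 = 10,015.87.
At nearest $100: Andrade $7,400; Becker $7,600; Delacroix $10,000. Sum = $25,000.
Difference $25,100 − $25,000 = +$100 applied to largest billable hours (Delacroix): Delacroix becomes $10,100.

Andrade: $7,400 | Becker: $7,600 | Delacroix: $10,100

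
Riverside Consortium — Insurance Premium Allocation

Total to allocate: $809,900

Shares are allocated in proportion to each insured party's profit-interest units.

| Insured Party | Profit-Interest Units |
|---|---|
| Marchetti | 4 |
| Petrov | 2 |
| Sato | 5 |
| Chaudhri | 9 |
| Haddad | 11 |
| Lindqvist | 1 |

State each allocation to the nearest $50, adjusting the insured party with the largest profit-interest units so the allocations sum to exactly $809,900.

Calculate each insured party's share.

Marchetti: $101,250; Petrov: $50,600; Sato: $126,550; Chaudhri: $227,800; Haddad: $278,400; Lindqvist: $25,300

Profit-interest units total: 4 + 2 + 5 + 9 + 11 + 1 = 32.
Unrounded shares: Marchetti 101,237.50; Petrov 50,618.75; Sato 126,546.88; Chaudhri 227,784.38; Haddad 278,403.12; Lindqvist 25,309.38.
After rounding ($50): Marchetti $101,250; Petrov $50,600; Sato $126,550; Chaudhri $227,800; Haddad $278,400; Lindqvist $25,300. Sum = $809,900.
No rounding difference to absorb.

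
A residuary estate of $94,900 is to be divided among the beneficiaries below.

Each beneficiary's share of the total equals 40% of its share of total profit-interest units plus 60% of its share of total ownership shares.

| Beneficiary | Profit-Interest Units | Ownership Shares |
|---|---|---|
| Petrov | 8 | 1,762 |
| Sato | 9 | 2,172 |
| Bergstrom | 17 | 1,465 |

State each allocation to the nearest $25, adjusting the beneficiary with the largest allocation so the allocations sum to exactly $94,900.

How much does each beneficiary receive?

Petrov: $27,525 | Sato: $32,950 | Bergstrom: $34,425

Profit-interest units total 34; ownership shares total 5,399.
Combined weights (40% profit-interest units + 60% ownership shares): Petrov 0.2899; Sato 0.3473; Bergstrom 0.3628.
Unrounded shares: Petrov 27,514.52; Sato 32,955.01; Bergstrom 34,430.47.
At nearest $25: Petrov $27,525; Sato $32,950; Bergstrom $34,425. Sum = $94,900.
Rounded total matches; no reconciliation needed.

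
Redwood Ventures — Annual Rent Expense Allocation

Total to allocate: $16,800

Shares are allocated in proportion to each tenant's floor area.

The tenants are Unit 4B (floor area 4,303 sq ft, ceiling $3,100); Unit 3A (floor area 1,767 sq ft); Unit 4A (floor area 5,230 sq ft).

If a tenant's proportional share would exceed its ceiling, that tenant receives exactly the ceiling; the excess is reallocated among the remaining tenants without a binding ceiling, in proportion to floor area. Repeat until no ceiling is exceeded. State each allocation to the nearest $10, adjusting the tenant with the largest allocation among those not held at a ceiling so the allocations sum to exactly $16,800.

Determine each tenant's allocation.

Total floor area = 11,300.
Proportional shares (ignoring caps): Unit 4B 6,397.38; Unit 3A 2,627.04; Unit 4A 7,775.58.
Capped: Unit 4B ($3,100); remaining pool $13,700 reallocated over remaining floor area 6,997.
Redistributed shares: Unit 3A 3,459.75 → $3,460; Unit 4A 10,240.25 → $10,240.

Unit 4B: $3,100; Unit 3A: $3,460; Unit 4A: $10,240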